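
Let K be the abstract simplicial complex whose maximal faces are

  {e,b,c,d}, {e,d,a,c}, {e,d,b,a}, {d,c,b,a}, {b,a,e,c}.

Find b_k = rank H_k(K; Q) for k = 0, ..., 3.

Fix the vertex order a < b < c < d < e and write every simplex with vertices in increasing order. Then dim K = 3 and the simplices of K are:

  0-simplices (5): a, b, c, d, e
  1-simplices (10): ab, ac, ad, ae, bc, bd, be, cd, ce, de
  2-simplices (10): abc, abd, abe, acd, ace, ade, bcd, bce, bde, cde
  3-simplices (5): abcd, abce, abde, acde, bcde

giving chain groups C_0 ≅ Z^5, C_1 ≅ Z^10, C_2 ≅ Z^10, C_3 ≅ Z^5.

The boundary map ∂_1: C_1 → C_0 sends each edge [p,q] (with p < q) to q − p.
The resulting 5×10 matrix has rank 4, and its Smith normal form has invariant factors (1,1,1,1).

∂_2: C_2 → C_1 sends each 2-simplex [p,q,r] to [q,r] − [p,r] + [p,q]. For instance
  ∂bce = ce − be + bc,
  ∂abd = bd − ad + ab.
The 10×10 boundary matrix has rank 6 and Smith normal form diag(1,1,1,1,1,1).

The boundary map ∂_3: C_3 → C_2 sends each 3-simplex σ to the alternating sum Σ_i (−1)^i (σ with its i-th vertex removed). For instance
  ∂abce = bce − ace + abe − abc,
  ∂acde = cde − ade + ace − acd.
The 10×5 boundary matrix has rank 4 and Smith normal form diag(1,1,1,1).

Computing H_k = (kernel of ∂_k) / (image of ∂_{k+1}):

  H_0: rank C_0 − rank ∂_1 = 5 − 4 = 1, and the invariant factors of ∂_1 are all 1, so H_0 = Z.
  H_1: rank ker ∂_1 − rank ∂_2 = (10 − 4) − 6 = 0, and the invariant factors of ∂_2 are all 1, so H_1 = 0.
  H_2: rank ker ∂_2 − rank ∂_3 = (10 − 6) − 4 = 0, and the invariant factors of ∂_3 are all 1, so H_2 = 0.
  H_3: rank ker ∂_3 − rank ∂_4 = (5 − 4) − 0 = 1, and there is no ∂_4, so H_3 = Z.

As a check, the Euler characteristic is 5 − 10 + 10 − 5 = 0, which agrees with 1 − 0 + 0 − 1 = 0.

Hence the Betti numbers are b_0 = 1, b_1 = 0, b_2 = 0, b_3 = 1.

b_0 = 1, b_1 = 0, b_2 = 0, b_3 = 1.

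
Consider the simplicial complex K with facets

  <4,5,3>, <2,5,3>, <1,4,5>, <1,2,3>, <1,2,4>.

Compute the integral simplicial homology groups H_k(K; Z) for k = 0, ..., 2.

H_0 = Z,  H_1 = Z,  H_2 = 0.

Order the vertices as 1 < 2 < 3 < 4 < 5. Listing each simplex with vertices in this order, K has dimension 2 with simplices:

  0-simplices (5): [1], [2], [3], [4], [5]
  1-simplices (10): [1,2], [1,3], [1,4], [1,5], [2,3], [2,4], [2,5], [3,4], [3,5], [4,5]
  2-simplices (5): [1,2,3], [1,2,4], [1,4,5], [2,3,5], [3,4,5]

so the chain groups are C_0 ≅ Z^5, C_1 ≅ Z^10, C_2 ≅ Z^5.

∂_1: C_1 → C_0 maps an edge to its endpoints' difference, ∂[p,q] = q − p.
The 5×10 boundary matrix has rank 4 and Smith normal form diag(1,1,1,1).

The boundary map ∂_2: C_2 → C_1 sends each 2-simplex [p,q,r] to [q,r] − [p,r] + [p,q]. For instance
  ∂[3,4,5] = [4,5] − [3,5] + [3,4],
  ∂[1,4,5] = [4,5] − [1,5] + [1,4].
This gives a 10×5 integer matrix of rank 5; reducing to Smith normal form yields diagonal entries (1,1,1,1,1).

Now H_k = ker ∂_k / im ∂_{k+1}, so:

  H_0: rank C_0 − rank ∂_1 = 5 − 4 = 1, and the invariant factors of ∂_1 are all 1, so H_0 ≅ Z.
  H_1: rank ker ∂_1 − rank ∂_2 = (10 − 4) − 5 = 1, and the invariant factors of ∂_2 are all 1, so H_1 ≅ Z.
  H_2: rank ker ∂_2 − rank ∂_3 = (5 − 5) − 0 = 0, and there is no ∂_3, so H_2 ≅ 0.

As a check, the Euler characteristic is 5 − 10 + 5 = 0, which agrees with 1 − 1 + 0 = 0.
(K is a triangulation of the Möbius band.)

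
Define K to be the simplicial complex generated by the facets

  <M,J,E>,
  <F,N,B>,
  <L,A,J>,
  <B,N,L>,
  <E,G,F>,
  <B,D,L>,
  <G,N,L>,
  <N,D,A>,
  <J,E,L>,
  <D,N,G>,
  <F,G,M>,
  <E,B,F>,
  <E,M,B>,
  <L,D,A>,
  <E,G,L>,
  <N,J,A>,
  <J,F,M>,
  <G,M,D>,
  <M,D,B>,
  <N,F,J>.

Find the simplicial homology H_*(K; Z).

H_0 = Z,  H_1 = Z ⊕ Z_2,  H_2 = 0.

We work with the vertex ordering A < B < D < E < F < G < J < L < M < N. The simplices of K, each written with vertices in increasing order, are:

  0-simplices (10): A, B, D, E, F, G, J, L, M, N
  1-simplices (30): AD, AJ, AL, AN, BD, BE, BF, BL, BM, BN, DG, DL, DM, DN, EF, EG, EJ, EL, EM, FG, FJ, FM, FN, GL, GM, GN, JL, JM, JN, LN
  2-simplices (20): ADL, ADN, AJL, AJN, BDL, BDM, BEF, BEM, BFN, BLN, DGM, DGN, EFG, EGL, EJL, EJM, FGM, FJM, FJN, GLN

Hence C_0 ≅ Z^10, C_1 ≅ Z^30, C_2 ≅ Z^20.

∂_1: C_1 → C_0 sends each edge [p,q] (with p < q) to q − p. For instance
  ∂DN = N − D.
The resulting 10×30 matrix has rank 9, and its Smith normal form has invariant factors (1,1,1,1,1,1,1,1,1).

∂_2: C_2 → C_1 sends each 2-simplex [p,q,r] to [q,r] − [p,r] + [p,q]. For instance
  ∂FGM = GM − FM + FG,
  ∂BEM = EM − BM + BE.
The resulting 30×20 matrix has rank 20, and its Smith normal form has invariant factors (1,1,1,1,1,1,1,1,1,1,1,1,1,1,1,1,1,1,1,2).

Computing H_k = (kernel of ∂_k) / (image of ∂_{k+1}):

  H_0: rank C_0 − rank ∂_1 = 10 − 9 = 1, and the invariant factors of ∂_1 are all 1, so H_0 ≅ Z.
  H_1: rank ker ∂_1 − rank ∂_2 = (30 − 9) − 20 = 1, and ∂_2 has invariant factor 2 > 1, so H_1 ≅ Z ⊕ Z_2.
  H_2: rank ker ∂_2 − rank ∂_3 = (20 − 20) − 0 = 0, and there is no ∂_3, so H_2 ≅ 0.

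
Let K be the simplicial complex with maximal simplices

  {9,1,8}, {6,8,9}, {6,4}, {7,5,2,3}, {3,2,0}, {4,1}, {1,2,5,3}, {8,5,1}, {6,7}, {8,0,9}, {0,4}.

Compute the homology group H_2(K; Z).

H_2 = 0.

Take the total order 0 < 1 < 2 < 3 < 4 < 5 < 6 < 7 < 8 < 9 on the vertex set. Then K (dimension 3) consists of the simplices:

  0-simplices (10): [0], [1], [2], [3], [4], [5], [6], [7], [8], [9]
  1-simplices (23): [0,2], [0,3], [0,4], [0,8], [0,9], [1,2], [1,3], [1,4], [1,5], [1,8], [1,9], [2,3], [2,5], [2,7], [3,5], [3,7], [4,6], [5,7], [5,8], [6,7], [6,8], [6,9], [8,9]
  2-simplices (12): [0,2,3], [0,8,9], [1,2,3], [1,2,5], [1,3,5], [1,5,8], [1,8,9], [2,3,5], [2,3,7], [2,5,7], [3,5,7], [6,8,9]
  3-simplices (2): [1,2,3,5], [2,3,5,7]

Hence C_0 ≅ Z^10, C_1 ≅ Z^23, C_2 ≅ Z^12, C_3 ≅ Z^2.

Boundary ∂_1: C_1 → C_0 sends each edge [p,q] (with p < q) to q − p.
As a 10×23 matrix over Z this has rank 9, with invariant factors (1,1,1,1,1,1,1,1,1).

∂_2: C_2 → C_1 acts by ∂[p,q,r] = [q,r] − [p,r] + [p,q]. For instance
  ∂[2,3,5] = [3,5] − [2,5] + [2,3],
  ∂[1,2,3] = [2,3] − [1,3] + [1,2].
This gives a 23×12 integer matrix of rank 10; reducing to Smith normal form yields diagonal entries (1,1,1,1,1,1,1,1,1,1).

Boundary ∂_3: C_3 → C_2 sends each 3-simplex σ to the alternating sum Σ_i (−1)^i (σ with its i-th vertex removed). For instance
  ∂[2,3,5,7] = [3,5,7] − [2,5,7] + [2,3,7] − [2,3,5],
  ∂[1,2,3,5] = [2,3,5] − [1,3,5] + [1,2,5] − [1,2,3].
The 12×2 boundary matrix has rank 2 and Smith normal form diag(1,1).

Computing H_k = (kernel of ∂_k) / (image of ∂_{k+1}):

  H_2: rank ker ∂_2 − rank ∂_3 = (12 − 10) − 2 = 0, and the invariant factors of ∂_3 are all 1, so H_2 = 0.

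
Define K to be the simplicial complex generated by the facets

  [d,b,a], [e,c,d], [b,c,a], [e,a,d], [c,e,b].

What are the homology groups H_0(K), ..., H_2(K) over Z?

Order the vertices as a < b < c < d < e. Listing each simplex with vertices in this order, K has dimension 2 with simplices:

  0-simplices (5): a, b, c, d, e
  1-simplices (10): ab, ac, ad, ae, bc, bd, be, cd, ce, de
  2-simplices (5): abc, abd, ade, bce, cde

so the chain groups are C_0 ≅ Z^5, C_1 ≅ Z^10, C_2 ≅ Z^5.

Boundary ∂_1: C_1 → C_0 maps an edge to its endpoints' difference, ∂[p,q] = q − p. For instance
  ∂ac = c − a.
This gives a 5×10 integer matrix of rank 4; reducing to Smith normal form yields diagonal entries (1,1,1,1).

∂_2: C_2 → C_1 acts by ∂[p,q,r] = [q,r] − [p,r] + [p,q]. For instance
  ∂bce = ce − be + bc,
  ∂abd = bd − ad + ab.
The resulting 10×5 matrix has rank 5, and its Smith normal form has invariant factors (1,1,1,1,1).

Reading off H_k = ker ∂_k / im ∂_{k+1}:

  H_0: rank C_0 − rank ∂_1 = 5 − 4 = 1, and the invariant factors of ∂_1 are all 1, so H_0 = Z.
  H_1: rank ker ∂_1 − rank ∂_2 = (10 − 4) − 5 = 1, and the invariant factors of ∂_2 are all 1, so H_1 = Z.
  H_2: rank ker ∂_2 − rank ∂_3 = (5 − 5) − 0 = 0, and there is no ∂_3, so H_2 = 0.

(K is a triangulation of the Möbius band.)

H_0 ≅ Z,  H_1 ≅ Z,  H_2 = 0.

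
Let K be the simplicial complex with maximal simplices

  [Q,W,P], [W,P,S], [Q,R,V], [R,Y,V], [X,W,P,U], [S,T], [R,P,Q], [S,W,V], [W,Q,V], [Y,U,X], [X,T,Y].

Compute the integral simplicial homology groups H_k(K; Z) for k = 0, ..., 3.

H_0 ≅ Z,  H_1 ≅ Z^2,  H_2 = 0,  H_3 = 0.

We work with the vertex ordering P < Q < R < S < T < U < V < W < X < Y. The simplices of K, each written with vertices in increasing order, are:

  0-simplices (10): P, Q, R, S, T, U, V, W, X, Y
  1-simplices (23): PQ, PR, PS, PU, PW, PX, QR, QV, QW, RV, RY, ST, SV, SW, TX, TY, UW, UX, UY, VW, VY, WX, XY
  2-simplices (13): PQR, PQW, PSW, PUW, PUX, PWX, QRV, QVW, RVY, SVW, TXY, UWX, UXY
  3-simplices (1): PUWX

Hence C_0 ≅ Z^10, C_1 ≅ Z^23, C_2 ≅ Z^13, C_3 ≅ Z^1.

The boundary map ∂_1: C_1 → C_0 maps an edge to its endpoints' difference, ∂[p,q] = q − p. For instance
  ∂PX = X − P.
This gives a 10×23 integer matrix of rank 9; reducing to Smith normal form yields diagonal entries (1,1,1,1,1,1,1,1,1).

Boundary ∂_2: C_2 → C_1 acts by ∂[p,q,r] = [q,r] − [p,r] + [p,q]. For instance
  ∂PQR = QR − PR + PQ,
  ∂PUW = UW − PW + PU.
As a 23×13 matrix over Z this has rank 12, with invariant factors (1,1,1,1,1,1,1,1,1,1,1,1).

Boundary ∂_3: C_3 → C_2 sends each 3-simplex σ to the alternating sum Σ_i (−1)^i (σ with its i-th vertex removed). For instance
  ∂PUWX = UWX − PWX + PUX − PUW.
The resulting 13×1 matrix has rank 1, and its Smith normal form has invariant factors (1).

Reading off H_k = ker ∂_k / im ∂_{k+1}:

  H_0: rank C_0 − rank ∂_1 = 10 − 9 = 1, and the invariant factors of ∂_1 are all 1, so H_0 = Z.
  H_1: rank ker ∂_1 − rank ∂_2 = (23 − 9) − 12 = 2, and the invariant factors of ∂_2 are all 1, so H_1 = Z^2.
  H_2: rank ker ∂_2 − rank ∂_3 = (13 − 12) − 1 = 0, and the invariant factors of ∂_3 are all 1, so H_2 = 0.
  H_3: rank ker ∂_3 − rank ∂_4 = (1 − 1) − 0 = 0, and there is no ∂_4, so H_3 = 0.

As a check, the Euler characteristic is 10 − 23 + 13 − 1 = -1, which agrees with 1 − 2 + 0 − 0 = -1.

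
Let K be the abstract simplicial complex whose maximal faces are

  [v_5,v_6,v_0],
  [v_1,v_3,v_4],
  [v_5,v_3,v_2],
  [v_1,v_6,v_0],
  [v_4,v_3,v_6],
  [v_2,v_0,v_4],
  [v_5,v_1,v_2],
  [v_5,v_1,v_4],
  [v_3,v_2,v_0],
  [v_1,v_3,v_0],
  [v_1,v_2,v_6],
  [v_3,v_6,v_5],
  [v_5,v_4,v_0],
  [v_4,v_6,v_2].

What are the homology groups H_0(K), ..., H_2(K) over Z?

H_0 ≅ Z,  H_1 ≅ Z^2,  H_2 ≅ Z.

We work with the vertex ordering v_0 < v_1 < v_2 < v_3 < v_4 < v_5 < v_6. The simplices of K, each written with vertices in increasing order, are:

  0-simplices (7): [v_0], [v_1], [v_2], [v_3], [v_4], [v_5], [v_6]
  1-simplices (21): (21 of them)
  2-simplices (14): (14 of them)

so the chain groups are C_0 ≅ Z^7, C_1 ≅ Z^21, C_2 ≅ Z^14.

∂_1: C_1 → C_0 sends each edge [p,q] (with p < q) to q − p. For instance
  ∂[v_2,v_5] = [v_5] − [v_2].
This gives a 7×21 integer matrix of rank 6; reducing to Smith normal form yields diagonal entries (1,1,1,1,1,1).

Boundary ∂_2: C_2 → C_1 acts by ∂[p,q,r] = [q,r] − [p,r] + [p,q]. For instance
  ∂[v_2,v_4,v_6] = [v_4,v_6] − [v_2,v_6] + [v_2,v_4],
  ∂[v_1,v_3,v_4] = [v_3,v_4] − [v_1,v_4] + [v_1,v_3].
The 21×14 boundary matrix has rank 13 and Smith normal form diag(1,1,1,1,1,1,1,1,1,1,1,1,1).

Reading off H_k = ker ∂_k / im ∂_{k+1}:

  H_0: rank C_0 − rank ∂_1 = 7 − 6 = 1, and the invariant factors of ∂_1 are all 1, so H_0 = Z.
  H_1: rank ker ∂_1 − rank ∂_2 = (21 − 6) − 13 = 2, and the invariant factors of ∂_2 are all 1, so H_1 = Z^2.
  H_2: rank ker ∂_2 − rank ∂_3 = (14 − 13) − 0 = 1, and there is no ∂_3, so H_2 = Z.

(K is a triangulation of the torus T^2.)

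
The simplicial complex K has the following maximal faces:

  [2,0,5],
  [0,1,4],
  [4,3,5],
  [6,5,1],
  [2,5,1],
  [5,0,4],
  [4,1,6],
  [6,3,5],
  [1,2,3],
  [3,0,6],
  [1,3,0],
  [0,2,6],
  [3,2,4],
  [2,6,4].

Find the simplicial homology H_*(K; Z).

H_0 ≅ Z,  H_1 ≅ Z^2,  H_2 ≅ Z.

Order the vertices as 0 < 1 < 2 < 3 < 4 < 5 < 6. Listing each simplex with vertices in this order, K has dimension 2 with simplices:

  0-simplices (7): [0], [1], [2], [3], [4], [5], [6]
  1-simplices (21): [0,1], [0,2], [0,3], [0,4], [0,5], [0,6], [1,2], [1,3], [1,4], [1,5], [1,6], [2,3], [2,4], [2,5], [2,6], [3,4], [3,5], [3,6], [4,5], [4,6], [5,6]
  2-simplices (14): [0,1,3], [0,1,4], [0,2,5], [0,2,6], [0,3,6], [0,4,5], [1,2,3], [1,2,5], [1,4,6], [1,5,6], [2,3,4], [2,4,6], [3,4,5], [3,5,6]

Hence C_0 ≅ Z^7, C_1 ≅ Z^21, C_2 ≅ Z^14.

Boundary ∂_1: C_1 → C_0 maps an edge to its endpoints' difference, ∂[p,q] = q − p. For instance
  ∂[1,5] = [5] − [1].
This gives a 7×21 integer matrix of rank 6; reducing to Smith normal form yields diagonal entries (1,1,1,1,1,1).

∂_2: C_2 → C_1 maps a triangle to the signed sum of its edges. For instance
  ∂[3,4,5] = [4,5] − [3,5] + [3,4],
  ∂[0,4,5] = [4,5] − [0,5] + [0,4].
The resulting 21×14 matrix has rank 13, and its Smith normal form has invariant factors (1,1,1,1,1,1,1,1,1,1,1,1,1).

Reading off H_k = ker ∂_k / im ∂_{k+1}:

  H_0: rank C_0 − rank ∂_1 = 7 − 6 = 1, and the invariant factors of ∂_1 are all 1, so H_0 = Z.
  H_1: rank ker ∂_1 − rank ∂_2 = (21 − 6) − 13 = 2, and the invariant factors of ∂_2 are all 1, so H_1 = Z^2.
  H_2: rank ker ∂_2 − rank ∂_3 = (14 − 13) − 0 = 1, and there is no ∂_3, so H_2 = Z.

As a check, the Euler characteristic is 7 − 21 + 14 = 0, which agrees with 1 − 2 + 1 = 0.
(K is a triangulation of the torus T^2.)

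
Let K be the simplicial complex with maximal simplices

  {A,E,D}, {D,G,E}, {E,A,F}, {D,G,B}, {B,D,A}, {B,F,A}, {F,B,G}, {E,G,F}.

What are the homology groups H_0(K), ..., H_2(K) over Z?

We work with the vertex ordering A < B < D < E < F < G. The simplices of K, each written with vertices in increasing order, are:

  0-simplices (6): A, B, D, E, F, G
  1-simplices (12): AB, AD, AE, AF, BD, BF, BG, DE, DG, EF, EG, FG
  2-simplices (8): ABD, ABF, ADE, AEF, BDG, BFG, DEG, EFG

giving chain groups C_0 ≅ Z^6, C_1 ≅ Z^12, C_2 ≅ Z^8.

The boundary map ∂_1: C_1 → C_0 sends each edge [p,q] (with p < q) to q − p. For instance
  ∂BF = F − B.
This gives a 6×12 integer matrix of rank 5; reducing to Smith normal form yields diagonal entries (1,1,1,1,1).

∂_2: C_2 → C_1 maps a triangle to the signed sum of its edges. For instance
  ∂AEF = EF − AF + AE,
  ∂ABF = BF − AF + AB.
This gives a 12×8 integer matrix of rank 7; reducing to Smith normal form yields diagonal entries (1,1,1,1,1,1,1).

Computing H_k = (kernel of ∂_k) / (image of ∂_{k+1}):

  H_0: rank C_0 − rank ∂_1 = 6 − 5 = 1, and the invariant factors of ∂_1 are all 1, so H_0 ≅ Z.
  H_1: rank ker ∂_1 − rank ∂_2 = (12 − 5) − 7 = 0, and the invariant factors of ∂_2 are all 1, so H_1 ≅ 0.
  H_2: rank ker ∂_2 − rank ∂_3 = (8 − 7) − 0 = 1, and there is no ∂_3, so H_2 ≅ Z.

As a check, the Euler characteristic is 6 − 12 + 8 = 2, which agrees with 1 − 0 + 1 = 2.

H_0 ≅ Z,  H_1 = 0,  H_2 ≅ Z.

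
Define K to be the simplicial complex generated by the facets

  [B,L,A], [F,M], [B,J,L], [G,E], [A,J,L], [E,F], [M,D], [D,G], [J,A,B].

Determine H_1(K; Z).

H_1 ≅ Z.

Order the vertices as A < B < D < E < F < G < J < L < M. Listing each simplex with vertices in this order, K has dimension 2 with simplices:

  0-simplices (9): A, B, D, E, F, G, J, L, M
  1-simplices (11): AB, AJ, AL, BJ, BL, DG, DM, EF, EG, FM, JL
  2-simplices (4): ABJ, ABL, AJL, BJL

Hence C_0 ≅ Z^9, C_1 ≅ Z^11, C_2 ≅ Z^4.

Boundary ∂_1: C_1 → C_0 maps an edge to its endpoints' difference, ∂[p,q] = q − p.
This gives a 9×11 integer matrix of rank 7; reducing to Smith normal form yields diagonal entries (1,1,1,1,1,1,1).

∂_2: C_2 → C_1 sends each 2-simplex [p,q,r] to [q,r] − [p,r] + [p,q]. For instance
  ∂ABJ = BJ − AJ + AB,
  ∂BJL = JL − BL + BJ.
As a 11×4 matrix over Z this has rank 3, with invariant factors (1,1,1).

Now H_k = ker ∂_k / im ∂_{k+1}, so:

  H_1: rank ker ∂_1 − rank ∂_2 = (11 − 7) − 3 = 1, and the invariant factors of ∂_2 are all 1, so H_1 ≅ Z.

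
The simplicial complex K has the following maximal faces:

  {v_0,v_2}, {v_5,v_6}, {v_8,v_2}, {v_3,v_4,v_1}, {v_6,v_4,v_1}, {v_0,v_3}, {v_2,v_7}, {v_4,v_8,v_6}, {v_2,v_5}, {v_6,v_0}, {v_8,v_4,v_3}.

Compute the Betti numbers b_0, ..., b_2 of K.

b_0 = 1, b_1 = 3, b_2 = 0.

Fix the vertex order v_0 < v_1 < v_2 < v_3 < v_4 < v_5 < v_6 < v_7 < v_8 and write every simplex with vertices in increasing order. Then dim K = 2 and the simplices of K are:

  0-simplices (9): [v_0], [v_1], [v_2], [v_3], [v_4], [v_5], [v_6], [v_7], [v_8]
  1-simplices (15): (15 of them)
  2-simplices (4): [v_1,v_3,v_4], [v_1,v_4,v_6], [v_3,v_4,v_8], [v_4,v_6,v_8]

Hence C_0 ≅ Z^9, C_1 ≅ Z^15, C_2 ≅ Z^4.

The boundary map ∂_1: C_1 → C_0 sends each edge [p,q] (with p < q) to q − p.
The resulting 9×15 matrix has rank 8, and its Smith normal form has invariant factors (1,1,1,1,1,1,1,1).

Boundary ∂_2: C_2 → C_1 acts by ∂[p,q,r] = [q,r] − [p,r] + [p,q]. For instance
  ∂[v_1,v_4,v_6] = [v_4,v_6] − [v_1,v_6] + [v_1,v_4],
  ∂[v_1,v_3,v_4] = [v_3,v_4] − [v_1,v_4] + [v_1,v_3].
This gives a 15×4 integer matrix of rank 4; reducing to Smith normal form yields diagonal entries (1,1,1,1).

Now H_k = ker ∂_k / im ∂_{k+1}, so:

  H_0: rank C_0 − rank ∂_1 = 9 − 8 = 1, and the invariant factors of ∂_1 are all 1, so H_0 ≅ Z.
  H_1: rank ker ∂_1 − rank ∂_2 = (15 − 8) − 4 = 3, and the invariant factors of ∂_2 are all 1, so H_1 ≅ Z^3.
  H_2: rank ker ∂_2 − rank ∂_3 = (4 − 4) − 0 = 0, and there is no ∂_3, so H_2 ≅ 0.

As a check, the Euler characteristic is 9 − 15 + 4 = -2, which agrees with 1 − 3 + 0 = -2.

Hence the Betti numbers are b_0 = 1, b_1 = 3, b_2 = 0.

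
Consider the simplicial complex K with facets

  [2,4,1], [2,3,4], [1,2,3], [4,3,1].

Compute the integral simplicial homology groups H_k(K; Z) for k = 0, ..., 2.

Fix the vertex order 1 < 2 < 3 < 4 and write every simplex with vertices in increasing order. Then dim K = 2 and the simplices of K are:

  0-simplices (4): [1], [2], [3], [4]
  1-simplices (6): [1,2], [1,3], [1,4], [2,3], [2,4], [3,4]
  2-simplices (4): [1,2,3], [1,2,4], [1,3,4], [2,3,4]

giving chain groups C_0 ≅ Z^4, C_1 ≅ Z^6, C_2 ≅ Z^4.

Boundary ∂_1: C_1 → C_0 is given by ∂[p,q] = [q] − [p]. For instance
  ∂[3,4] = [4] − [3].
The resulting 4×6 matrix has rank 3, and its Smith normal form has invariant factors (1,1,1).

∂_2: C_2 → C_1 maps a triangle to the signed sum of its edges. For instance
  ∂[1,2,3] = [2,3] − [1,3] + [1,2],
  ∂[2,3,4] = [3,4] − [2,4] + [2,3].
This gives a 6×4 integer matrix of rank 3; reducing to Smith normal form yields diagonal entries (1,1,1).

From H_k ≅ ker(∂_k) / im(∂_{k+1}) we obtain:

  H_0: rank C_0 − rank ∂_1 = 4 − 3 = 1, and the invariant factors of ∂_1 are all 1, so H_0 = Z.
  H_1: rank ker ∂_1 − rank ∂_2 = (6 − 3) − 3 = 0, and the invariant factors of ∂_2 are all 1, so H_1 = 0.
  H_2: rank ker ∂_2 − rank ∂_3 = (4 − 3) − 0 = 1, and there is no ∂_3, so H_2 = Z.

H_0 ≅ Z,  H_1 = 0,  H_2 ≅ Z.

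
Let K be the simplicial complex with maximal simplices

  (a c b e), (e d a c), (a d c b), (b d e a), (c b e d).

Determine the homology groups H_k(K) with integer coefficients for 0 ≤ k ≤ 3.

H_0 = Z,  H_1 = 0,  H_2 = 0,  H_3 = Z.

Take the total order a < b < c < d < e on the vertex set. Then K (dimension 3) consists of the simplices:

  0-simplices (5): a, b, c, d, e
  1-simplices (10): ab, ac, ad, ae, bc, bd, be, cd, ce, de
  2-simplices (10): abc, abd, abe, acd, ace, ade, bcd, bce, bde, cde
  3-simplices (5): abcd, abce, abde, acde, bcde

Hence C_0 ≅ Z^5, C_1 ≅ Z^10, C_2 ≅ Z^10, C_3 ≅ Z^5.

The boundary map ∂_1: C_1 → C_0 maps an edge to its endpoints' difference, ∂[p,q] = q − p.
The 5×10 boundary matrix has rank 4 and Smith normal form diag(1,1,1,1).

The boundary map ∂_2: C_2 → C_1 maps a triangle to the signed sum of its edges. For instance
  ∂ade = de − ae + ad,
  ∂abd = bd − ad + ab.
The resulting 10×10 matrix has rank 6, and its Smith normal form has invariant factors (1,1,1,1,1,1).

The boundary map ∂_3: C_3 → C_2 sends each 3-simplex σ to the alternating sum Σ_i (−1)^i (σ with its i-th vertex removed). For instance
  ∂abde = bde − ade + abe − abd,
  ∂bcde = cde − bde + bce − bcd.
This gives a 10×5 integer matrix of rank 4; reducing to Smith normal form yields diagonal entries (1,1,1,1).

Computing H_k = (kernel of ∂_k) / (image of ∂_{k+1}):

  H_0: rank C_0 − rank ∂_1 = 5 − 4 = 1, and the invariant factors of ∂_1 are all 1, so H_0 = Z.
  H_1: rank ker ∂_1 − rank ∂_2 = (10 − 4) − 6 = 0, and the invariant factors of ∂_2 are all 1, so H_1 = 0.
  H_2: rank ker ∂_2 − rank ∂_3 = (10 − 6) − 4 = 0, and the invariant factors of ∂_3 are all 1, so H_2 = 0.
  H_3: rank ker ∂_3 − rank ∂_4 = (5 − 4) − 0 = 1, and there is no ∂_4, so H_3 = Z.

As a check, the Euler characteristic is 5 − 10 + 10 − 5 = 0, which agrees with 1 − 0 + 0 − 1 = 0.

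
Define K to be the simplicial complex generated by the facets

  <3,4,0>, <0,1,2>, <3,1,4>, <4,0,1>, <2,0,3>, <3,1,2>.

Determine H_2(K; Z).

H_2 ≅ Z.

Order the vertices as 0 < 1 < 2 < 3 < 4. Listing each simplex with vertices in this order, K has dimension 2 with simplices:

  0-simplices (5): [0], [1], [2], [3], [4]
  1-simplices (9): [0,1], [0,2], [0,3], [0,4], [1,2], [1,3], [1,4], [2,3], [3,4]
  2-simplices (6): [0,1,2], [0,1,4], [0,2,3], [0,3,4], [1,2,3], [1,3,4]

giving chain groups C_0 ≅ Z^5, C_1 ≅ Z^9, C_2 ≅ Z^6.

The boundary map ∂_1: C_1 → C_0 is given by ∂[p,q] = [q] − [p].
As a 5×9 matrix over Z this has rank 4, with invariant factors (1,1,1,1).

Boundary ∂_2: C_2 → C_1 sends each 2-simplex [p,q,r] to [q,r] − [p,r] + [p,q]. For instance
  ∂[0,1,4] = [1,4] − [0,4] + [0,1],
  ∂[1,2,3] = [2,3] − [1,3] + [1,2].
As a 9×6 matrix over Z this has rank 5, with invariant factors (1,1,1,1,1).

Now H_k = ker ∂_k / im ∂_{k+1}, so:

  H_2: rank ker ∂_2 − rank ∂_3 = (6 − 5) − 0 = 1, and there is no ∂_3, so H_2 ≅ Z.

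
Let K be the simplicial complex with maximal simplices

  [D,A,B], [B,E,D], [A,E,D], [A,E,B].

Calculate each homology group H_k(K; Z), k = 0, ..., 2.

K has 4 vertices, 6 edges, 4 triangles.
rank ∂_0 = 0, rank ∂_1 = 3 ⇒ b_0 = 4 − 0 − 3 = 1; all invariant factors of ∂_1 are 1 so no torsion. So H_0 = Z.
rank ∂_1 = 3, rank ∂_2 = 3 ⇒ b_1 = 6 − 3 − 3 = 0; all invariant factors of ∂_2 are 1 so no torsion. So H_1 = 0.
rank ∂_2 = 3, rank ∂_3 = 0 ⇒ b_2 = 4 − 3 − 0 = 1. So H_2 = Z.

H_0 = Z,  H_1 = 0,  H_2 = Z.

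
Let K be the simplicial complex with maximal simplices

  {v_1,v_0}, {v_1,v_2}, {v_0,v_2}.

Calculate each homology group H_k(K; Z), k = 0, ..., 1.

Order the vertices as v_0 < v_1 < v_2. Listing each simplex with vertices in this order, K has dimension 1 with simplices:

  0-simplices (3): [v_0], [v_1], [v_2]
  1-simplices (3): [v_0,v_1], [v_0,v_2], [v_1,v_2]

so the chain groups are C_0 ≅ Z^3, C_1 ≅ Z^3.

The boundary map ∂_1: C_1 → C_0 maps an edge to its endpoints' difference, ∂[p,q] = q − p. For instance
  ∂[v_0,v_2] = [v_2] − [v_0].
The 3×3 boundary matrix has rank 2 and Smith normal form diag(1,1).

From H_k ≅ ker(∂_k) / im(∂_{k+1}) we obtain:

  H_0: rank C_0 − rank ∂_1 = 3 − 2 = 1, and the invariant factors of ∂_1 are all 1, so H_0 = Z.
  H_1: rank ker ∂_1 − rank ∂_2 = (3 − 2) − 0 = 1, and there is no ∂_2, so H_1 = Z.

(K is a triangulation of the circle S^1.)

H_0 = Z,  H_1 = Z.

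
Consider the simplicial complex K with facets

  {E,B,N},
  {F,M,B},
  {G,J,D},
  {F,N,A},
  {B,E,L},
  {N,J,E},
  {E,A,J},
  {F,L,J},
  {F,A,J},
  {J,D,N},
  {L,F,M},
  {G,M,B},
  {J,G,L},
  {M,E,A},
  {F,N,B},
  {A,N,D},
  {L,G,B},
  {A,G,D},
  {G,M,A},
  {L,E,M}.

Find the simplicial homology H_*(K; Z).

We work with the vertex ordering A < B < D < E < F < G < J < L < M < N. The simplices of K, each written with vertices in increasing order, are:

  0-simplices (10): A, B, D, E, F, G, J, L, M, N
  1-simplices (30): AD, AE, AF, AG, AJ, AM, AN, BE, BF, BG, BL, BM, BN, DG, DJ, DN, EJ, EL, EM, EN, FJ, FL, FM, FN, GJ, GL, GM, JL, JN, LM
  2-simplices (20): ADG, ADN, AEJ, AEM, AFJ, AFN, AGM, BEL, BEN, BFM, BFN, BGL, BGM, DGJ, DJN, EJN, ELM, FJL, FLM, GJL

so the chain groups are C_0 ≅ Z^10, C_1 ≅ Z^30, C_2 ≅ Z^20.

The boundary map ∂_1: C_1 → C_0 maps an edge to its endpoints' difference, ∂[p,q] = q − p. For instance
  ∂GJ = J − G.
The 10×30 boundary matrix has rank 9 and Smith normal form diag(1,1,1,1,1,1,1,1,1).

∂_2: C_2 → C_1 maps a triangle to the signed sum of its edges. For instance
  ∂ADG = DG − AG + AD,
  ∂BEL = EL − BL + BE.
As a 30×20 matrix over Z this has rank 20, with invariant factors (1,1,1,1,1,1,1,1,1,1,1,1,1,1,1,1,1,1,1,2).

Reading off H_k = ker ∂_k / im ∂_{k+1}:

  H_0: rank C_0 − rank ∂_1 = 10 − 9 = 1, and the invariant factors of ∂_1 are all 1, so H_0 ≅ Z.
  H_1: rank ker ∂_1 − rank ∂_2 = (30 − 9) − 20 = 1, and ∂_2 has invariant factor 2 > 1, so H_1 ≅ Z ⊕ Z/2Z.
  H_2: rank ker ∂_2 − rank ∂_3 = (20 − 20) − 0 = 0, and there is no ∂_3, so H_2 ≅ 0.

H_0 = Z,  H_1 = Z ⊕ Z/2Z,  H_2 = 0.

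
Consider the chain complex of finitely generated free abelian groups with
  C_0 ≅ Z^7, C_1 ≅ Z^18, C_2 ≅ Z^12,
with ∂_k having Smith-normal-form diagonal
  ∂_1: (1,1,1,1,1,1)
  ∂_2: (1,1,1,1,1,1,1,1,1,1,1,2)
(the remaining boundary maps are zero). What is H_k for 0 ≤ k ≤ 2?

H_0: b_0 = 7 − 0 − 6 = 1; torsion from ∂_1 factors > 1: none. So H_0 ≅ Z.
H_1: b_1 = 18 − 6 − 12 = 0; torsion from ∂_2 factors > 1: [2]. So H_1 ≅ Z/2.
H_2: b_2 = 12 − 12 − 0 = 0; torsion from ∂_3 factors > 1: none. So H_2 ≅ 0.

H_0 ≅ Z,  H_1 ≅ Z/2,  H_2 = 0.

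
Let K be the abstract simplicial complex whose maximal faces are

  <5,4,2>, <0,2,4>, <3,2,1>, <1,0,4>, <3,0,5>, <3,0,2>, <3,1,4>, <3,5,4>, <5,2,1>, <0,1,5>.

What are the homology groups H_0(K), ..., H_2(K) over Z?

We work with the vertex ordering 0 < 1 < 2 < 3 < 4 < 5. The simplices of K, each written with vertices in increasing order, are:

  0-simplices (6): [0], [1], [2], [3], [4], [5]
  1-simplices (15): [0,1], [0,2], [0,3], [0,4], [0,5], [1,2], [1,3], [1,4], [1,5], [2,3], [2,4], [2,5], [3,4], [3,5], [4,5]
  2-simplices (10): [0,1,4], [0,1,5], [0,2,3], [0,2,4], [0,3,5], [1,2,3], [1,2,5], [1,3,4], [2,4,5], [3,4,5]

Hence C_0 ≅ Z^6, C_1 ≅ Z^15, C_2 ≅ Z^10.

∂_1: C_1 → C_0 maps an edge to its endpoints' difference, ∂[p,q] = q − p.
The resulting 6×15 matrix has rank 5, and its Smith normal form has invariant factors (1,1,1,1,1).

Boundary ∂_2: C_2 → C_1 maps a triangle to the signed sum of its edges. For instance
  ∂[1,2,5] = [2,5] − [1,5] + [1,2],
  ∂[1,3,4] = [3,4] − [1,4] + [1,3].
This gives a 15×10 integer matrix of rank 10; reducing to Smith normal form yields diagonal entries (1,1,1,1,1,1,1,1,1,2).

Computing H_k = (kernel of ∂_k) / (image of ∂_{k+1}):

  H_0: rank C_0 − rank ∂_1 = 6 − 5 = 1, and the invariant factors of ∂_1 are all 1, so H_0 ≅ Z.
  H_1: rank ker ∂_1 − rank ∂_2 = (15 − 5) − 10 = 0, and ∂_2 has invariant factor 2 > 1, so H_1 ≅ Z/2.
  H_2: rank ker ∂_2 − rank ∂_3 = (10 − 10) − 0 = 0, and there is no ∂_3, so H_2 ≅ 0.

H_0 ≅ Z,  H_1 ≅ Z/2,  H_2 = 0.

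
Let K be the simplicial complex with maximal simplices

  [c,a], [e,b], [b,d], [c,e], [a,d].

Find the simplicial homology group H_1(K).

Fix the vertex order a < b < c < d < e and write every simplex with vertices in increasing order. Then dim K = 1 and the simplices of K are:

  0-simplices (5): a, b, c, d, e
  1-simplices (5): ac, ad, bd, be, ce

giving chain groups C_0 ≅ Z^5, C_1 ≅ Z^5.

Boundary ∂_1: C_1 → C_0 sends each edge [p,q] (with p < q) to q − p. For instance
  ∂ce = e − c.
The resulting 5×5 matrix has rank 4, and its Smith normal form has invariant factors (1,1,1,1).

From H_k ≅ ker(∂_k) / im(∂_{k+1}) we obtain:

  H_1: rank ker ∂_1 − rank ∂_2 = (5 − 4) − 0 = 1, and there is no ∂_2, so H_1 = Z.

H_1 ≅ Z.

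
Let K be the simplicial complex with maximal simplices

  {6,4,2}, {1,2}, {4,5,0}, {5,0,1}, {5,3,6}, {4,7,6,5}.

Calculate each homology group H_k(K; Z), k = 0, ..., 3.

We work with the vertex ordering 0 < 1 < 2 < 3 < 4 < 5 < 6 < 7. The simplices of K, each written with vertices in increasing order, are:

  0-simplices (8): [0], [1], [2], [3], [4], [5], [6], [7]
  1-simplices (15): [0,1], [0,4], [0,5], [1,2], [1,5], [2,4], [2,6], [3,5], [3,6], [4,5], [4,6], [4,7], [5,6], [5,7], [6,7]
  2-simplices (8): [0,1,5], [0,4,5], [2,4,6], [3,5,6], [4,5,6], [4,5,7], [4,6,7], [5,6,7]
  3-simplices (1): [4,5,6,7]

Hence C_0 ≅ Z^8, C_1 ≅ Z^15, C_2 ≅ Z^8, C_3 ≅ Z^1.

The boundary map ∂_1: C_1 → C_0 maps an edge to its endpoints' difference, ∂[p,q] = q − p. For instance
  ∂[1,5] = [5] − [1].
As a 8×15 matrix over Z this has rank 7, with invariant factors (1,1,1,1,1,1,1).

Boundary ∂_2: C_2 → C_1 sends each 2-simplex [p,q,r] to [q,r] − [p,r] + [p,q]. For instance
  ∂[4,5,6] = [5,6] − [4,6] + [4,5],
  ∂[3,5,6] = [5,6] − [3,6] + [3,5].
This gives a 15×8 integer matrix of rank 7; reducing to Smith normal form yields diagonal entries (1,1,1,1,1,1,1).

The boundary map ∂_3: C_3 → C_2 sends each 3-simplex σ to the alternating sum Σ_i (−1)^i (σ with its i-th vertex removed). For instance
  ∂[4,5,6,7] = [5,6,7] − [4,6,7] + [4,5,7] − [4,5,6].
The resulting 8×1 matrix has rank 1, and its Smith normal form has invariant factors (1).

Reading off H_k = ker ∂_k / im ∂_{k+1}:

  H_0: rank C_0 − rank ∂_1 = 8 − 7 = 1, and the invariant factors of ∂_1 are all 1, so H_0 = Z.
  H_1: rank ker ∂_1 − rank ∂_2 = (15 − 7) − 7 = 1, and the invariant factors of ∂_2 are all 1, so H_1 = Z.
  H_2: rank ker ∂_2 − rank ∂_3 = (8 − 7) − 1 = 0, and the invariant factors of ∂_3 are all 1, so H_2 = 0.
  H_3: rank ker ∂_3 − rank ∂_4 = (1 − 1) − 0 = 0, and there is no ∂_4, so H_3 = 0.

H_0 = Z,  H_1 = Z,  H_2 = 0,  H_3 = 0.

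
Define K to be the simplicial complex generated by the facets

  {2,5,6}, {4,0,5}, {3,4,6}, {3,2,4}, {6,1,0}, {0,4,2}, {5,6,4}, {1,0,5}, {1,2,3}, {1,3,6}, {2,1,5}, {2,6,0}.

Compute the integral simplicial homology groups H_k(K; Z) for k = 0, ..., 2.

H_0 = Z,  H_1 = Z/2,  H_2 = 0.

We work with the vertex ordering 0 < 1 < 2 < 3 < 4 < 5 < 6. The simplices of K, each written with vertices in increasing order, are:

  0-simplices (7): [0], [1], [2], [3], [4], [5], [6]
  1-simplices (18): [0,1], [0,2], [0,4], [0,5], [0,6], [1,2], [1,3], [1,5], [1,6], [2,3], [2,4], [2,5], [2,6], [3,4], [3,6], [4,5], [4,6], [5,6]
  2-simplices (12): [0,1,5], [0,1,6], [0,2,4], [0,2,6], [0,4,5], [1,2,3], [1,2,5], [1,3,6], [2,3,4], [2,5,6], [3,4,6], [4,5,6]

giving chain groups C_0 ≅ Z^7, C_1 ≅ Z^18, C_2 ≅ Z^12.

Boundary ∂_1: C_1 → C_0 maps an edge to its endpoints' difference, ∂[p,q] = q − p. For instance
  ∂[2,5] = [5] − [2].
The 7×18 boundary matrix has rank 6 and Smith normal form diag(1,1,1,1,1,1).

The boundary map ∂_2: C_2 → C_1 maps a triangle to the signed sum of its edges. For instance
  ∂[2,3,4] = [3,4] − [2,4] + [2,3],
  ∂[1,2,5] = [2,5] − [1,5] + [1,2].
As a 18×12 matrix over Z this has rank 12, with invariant factors (1,1,1,1,1,1,1,1,1,1,1,2).

Now H_k = ker ∂_k / im ∂_{k+1}, so:

  H_0: rank C_0 − rank ∂_1 = 7 − 6 = 1, and the invariant factors of ∂_1 are all 1, so H_0 = Z.
  H_1: rank ker ∂_1 − rank ∂_2 = (18 − 6) − 12 = 0, and ∂_2 has invariant factor 2 > 1, so H_1 = Z/2.
  H_2: rank ker ∂_2 − rank ∂_3 = (12 − 12) − 0 = 0, and there is no ∂_3, so H_2 = 0.

(K is a triangulation of the real projective plane RP^2.)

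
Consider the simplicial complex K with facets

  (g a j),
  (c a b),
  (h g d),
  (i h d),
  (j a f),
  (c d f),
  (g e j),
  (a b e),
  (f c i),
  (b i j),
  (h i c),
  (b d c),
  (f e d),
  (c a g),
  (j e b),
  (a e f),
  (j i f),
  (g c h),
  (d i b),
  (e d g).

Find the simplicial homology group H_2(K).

Order the vertices as a < b < c < d < e < f < g < h < i < j. Listing each simplex with vertices in this order, K has dimension 2 with simplices:

  0-simplices (10): a, b, c, d, e, f, g, h, i, j
  1-simplices (30): ab, ac, ae, af, ag, aj, bc, bd, be, bi, bj, cd, cf, cg, ch, ci, de, df, dg, dh, di, ef, eg, ej, fi, fj, gh, gj, hi, ij
  2-simplices (20): abc, abe, acg, aef, afj, agj, bcd, bdi, bej, bij, cdf, cfi, cgh, chi, def, deg, dgh, dhi, egj, fij

so the chain groups are C_0 ≅ Z^10, C_1 ≅ Z^30, C_2 ≅ Z^20.

Boundary ∂_1: C_1 → C_0 maps an edge to its endpoints' difference, ∂[p,q] = q − p. For instance
  ∂fj = j − f.
As a 10×30 matrix over Z this has rank 9, with invariant factors (1,1,1,1,1,1,1,1,1).

Boundary ∂_2: C_2 → C_1 acts by ∂[p,q,r] = [q,r] − [p,r] + [p,q]. For instance
  ∂acg = cg − ag + ac,
  ∂cfi = fi − ci + cf.
This gives a 30×20 integer matrix of rank 20; reducing to Smith normal form yields diagonal entries (1,1,1,1,1,1,1,1,1,1,1,1,1,1,1,1,1,1,1,2).

From H_k ≅ ker(∂_k) / im(∂_{k+1}) we obtain:

  H_2: rank ker ∂_2 − rank ∂_3 = (20 − 20) − 0 = 0, and there is no ∂_3, so H_2 = 0.

H_2 ≅ 0.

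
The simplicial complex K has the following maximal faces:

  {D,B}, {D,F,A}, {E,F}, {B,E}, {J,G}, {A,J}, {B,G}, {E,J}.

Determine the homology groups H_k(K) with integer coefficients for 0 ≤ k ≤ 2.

H_0 = Z,  H_1 = Z^3,  H_2 = 0.

Fix the vertex order A < B < D < E < F < G < J and write every simplex with vertices in increasing order. Then dim K = 2 and the simplices of K are:

  0-simplices (7): A, B, D, E, F, G, J
  1-simplices (10): AD, AF, AJ, BD, BE, BG, DF, EF, EJ, GJ
  2-simplices (1): ADF

giving chain groups C_0 ≅ Z^7, C_1 ≅ Z^10, C_2 ≅ Z^1.

Boundary ∂_1: C_1 → C_0 sends each edge [p,q] (with p < q) to q − p. For instance
  ∂BD = D − B.
This gives a 7×10 integer matrix of rank 6; reducing to Smith normal form yields diagonal entries (1,1,1,1,1,1).

∂_2: C_2 → C_1 maps a triangle to the signed sum of its edges. For instance
  ∂ADF = DF − AF + AD.
This gives a 10×1 integer matrix of rank 1; reducing to Smith normal form yields diagonal entries (1).

Computing H_k = (kernel of ∂_k) / (image of ∂_{k+1}):

  H_0: rank C_0 − rank ∂_1 = 7 − 6 = 1, and the invariant factors of ∂_1 are all 1, so H_0 ≅ Z.
  H_1: rank ker ∂_1 − rank ∂_2 = (10 − 6) − 1 = 3, and the invariant factors of ∂_2 are all 1, so H_1 ≅ Z^3.
  H_2: rank ker ∂_2 − rank ∂_3 = (1 − 1) − 0 = 0, and there is no ∂_3, so H_2 ≅ 0.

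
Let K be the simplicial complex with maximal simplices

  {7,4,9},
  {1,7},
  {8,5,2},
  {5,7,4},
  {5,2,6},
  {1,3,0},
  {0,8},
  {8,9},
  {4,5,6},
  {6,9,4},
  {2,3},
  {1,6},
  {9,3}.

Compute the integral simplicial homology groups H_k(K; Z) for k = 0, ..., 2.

H_0 ≅ Z,  H_1 ≅ Z^5,  H_2 = 0.

Fix the vertex order 0 < 1 < 2 < 3 < 4 < 5 < 6 < 7 < 8 < 9 and write every simplex with vertices in increasing order. Then dim K = 2 and the simplices of K are:

  0-simplices (10): [0], [1], [2], [3], [4], [5], [6], [7], [8], [9]
  1-simplices (21): [0,1], [0,3], [0,8], [1,3], [1,6], [1,7], [2,3], [2,5], [2,6], [2,8], [3,9], [4,5], [4,6], [4,7], [4,9], [5,6], [5,7], [5,8], [6,9], [7,9], [8,9]
  2-simplices (7): [0,1,3], [2,5,6], [2,5,8], [4,5,6], [4,5,7], [4,6,9], [4,7,9]

so the chain groups are C_0 ≅ Z^10, C_1 ≅ Z^21, C_2 ≅ Z^7.

Boundary ∂_1: C_1 → C_0 sends each edge [p,q] (with p < q) to q − p. For instance
  ∂[2,5] = [5] − [2].
The 10×21 boundary matrix has rank 9 and Smith normal form diag(1,1,1,1,1,1,1,1,1).

∂_2: C_2 → C_1 acts by ∂[p,q,r] = [q,r] − [p,r] + [p,q]. For instance
  ∂[2,5,6] = [5,6] − [2,6] + [2,5],
  ∂[4,5,6] = [5,6] − [4,6] + [4,5].
The resulting 21×7 matrix has rank 7, and its Smith normal form has invariant factors (1,1,1,1,1,1,1).

From H_k ≅ ker(∂_k) / im(∂_{k+1}) we obtain:

  H_0: rank C_0 − rank ∂_1 = 10 − 9 = 1, and the invariant factors of ∂_1 are all 1, so H_0 ≅ Z.
  H_1: rank ker ∂_1 − rank ∂_2 = (21 − 9) − 7 = 5, and the invariant factors of ∂_2 are all 1, so H_1 ≅ Z^5.
  H_2: rank ker ∂_2 − rank ∂_3 = (7 − 7) − 0 = 0, and there is no ∂_3, so H_2 ≅ 0.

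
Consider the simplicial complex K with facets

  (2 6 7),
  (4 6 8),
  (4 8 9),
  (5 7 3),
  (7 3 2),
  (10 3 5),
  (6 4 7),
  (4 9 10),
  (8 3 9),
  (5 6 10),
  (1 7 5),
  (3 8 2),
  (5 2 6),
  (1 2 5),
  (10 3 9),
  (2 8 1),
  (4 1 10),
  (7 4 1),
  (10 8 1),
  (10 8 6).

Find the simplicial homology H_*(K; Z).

K has 10 vertices, 30 edges, 20 triangles.
rank ∂_0 = 0, rank ∂_1 = 9 ⇒ b_0 = 10 − 0 − 9 = 1; all invariant factors of ∂_1 are 1 so no torsion. So H_0 = Z.
rank ∂_1 = 9, rank ∂_2 = 20 ⇒ b_1 = 30 − 9 − 20 = 1; ∂_2 has invariant factor(s) [2] giving torsion. So H_1 = Z ⊕ Z_2.
rank ∂_2 = 20, rank ∂_3 = 0 ⇒ b_2 = 20 − 20 − 0 = 0. So H_2 = 0.

H_0 = Z,  H_1 = Z ⊕ Z_2,  H_2 = 0.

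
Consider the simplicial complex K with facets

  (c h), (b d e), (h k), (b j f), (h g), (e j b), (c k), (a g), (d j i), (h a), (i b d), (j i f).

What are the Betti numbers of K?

b_0 = 2, b_1 = 3, b_2 = 0.

K has 11 vertices, 18 edges, 6 triangles.
rank ∂_0 = 0, rank ∂_1 = 9 ⇒ b_0 = 11 − 0 − 9 = 2; all invariant factors of ∂_1 are 1 so no torsion. So H_0 = Z^2.
rank ∂_1 = 9, rank ∂_2 = 6 ⇒ b_1 = 18 − 9 − 6 = 3; all invariant factors of ∂_2 are 1 so no torsion. So H_1 = Z^3.
rank ∂_2 = 6, rank ∂_3 = 0 ⇒ b_2 = 6 − 6 − 0 = 0. So H_2 = 0.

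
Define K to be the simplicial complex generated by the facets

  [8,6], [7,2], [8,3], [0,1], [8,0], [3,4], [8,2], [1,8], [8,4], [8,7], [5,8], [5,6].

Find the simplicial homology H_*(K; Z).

Fix the vertex order 0 < 1 < 2 < 3 < 4 < 5 < 6 < 7 < 8 and write every simplex with vertices in increasing order. Then dim K = 1 and the simplices of K are:

  0-simplices (9): [0], [1], [2], [3], [4], [5], [6], [7], [8]
  1-simplices (12): [0,1], [0,8], [1,8], [2,7], [2,8], [3,4], [3,8], [4,8], [5,6], [5,8], [6,8], [7,8]

so the chain groups are C_0 ≅ Z^9, C_1 ≅ Z^12.

∂_1: C_1 → C_0 maps an edge to its endpoints' difference, ∂[p,q] = q − p. For instance
  ∂[1,8] = [8] − [1].
The resulting 9×12 matrix has rank 8, and its Smith normal form has invariant factors (1,1,1,1,1,1,1,1).

Reading off H_k = ker ∂_k / im ∂_{k+1}:

  H_0: rank C_0 − rank ∂_1 = 9 − 8 = 1, and the invariant factors of ∂_1 are all 1, so H_0 = Z.
  H_1: rank ker ∂_1 − rank ∂_2 = (12 − 8) − 0 = 4, and there is no ∂_2, so H_1 = Z^4.

H_0 ≅ Z,  H_1 ≅ Z^4.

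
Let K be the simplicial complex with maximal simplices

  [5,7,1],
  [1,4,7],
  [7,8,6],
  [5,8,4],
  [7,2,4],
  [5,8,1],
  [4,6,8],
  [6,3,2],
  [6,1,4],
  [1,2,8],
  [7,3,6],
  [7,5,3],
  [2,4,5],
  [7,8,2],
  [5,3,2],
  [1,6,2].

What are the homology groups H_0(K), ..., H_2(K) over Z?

Order the vertices as 1 < 2 < 3 < 4 < 5 < 6 < 7 < 8. Listing each simplex with vertices in this order, K has dimension 2 with simplices:

  0-simplices (8): [1], [2], [3], [4], [5], [6], [7], [8]
  1-simplices (24): (24 of them)
  2-simplices (16): [1,2,6], [1,2,8], [1,4,6], [1,4,7], [1,5,7], [1,5,8], [2,3,5], [2,3,6], [2,4,5], [2,4,7], [2,7,8], [3,5,7], [3,6,7], [4,5,8], [4,6,8], [6,7,8]

Hence C_0 ≅ Z^8, C_1 ≅ Z^24, C_2 ≅ Z^16.

The boundary map ∂_1: C_1 → C_0 is given by ∂[p,q] = [q] − [p]. For instance
  ∂[2,5] = [5] − [2].
This gives a 8×24 integer matrix of rank 7; reducing to Smith normal form yields diagonal entries (1,1,1,1,1,1,1).

∂_2: C_2 → C_1 sends each 2-simplex [p,q,r] to [q,r] − [p,r] + [p,q]. For instance
  ∂[2,4,7] = [4,7] − [2,7] + [2,4],
  ∂[4,6,8] = [6,8] − [4,8] + [4,6].
The resulting 24×16 matrix has rank 15, and its Smith normal form has invariant factors (1,1,1,1,1,1,1,1,1,1,1,1,1,1,1).

Reading off H_k = ker ∂_k / im ∂_{k+1}:

  H_0: rank C_0 − rank ∂_1 = 8 − 7 = 1, and the invariant factors of ∂_1 are all 1, so H_0 ≅ Z.
  H_1: rank ker ∂_1 − rank ∂_2 = (24 − 7) − 15 = 2, and the invariant factors of ∂_2 are all 1, so H_1 ≅ Z^2.
  H_2: rank ker ∂_2 − rank ∂_3 = (16 − 15) − 0 = 1, and there is no ∂_3, so H_2 ≅ Z.

As a check, the Euler characteristic is 8 − 24 + 16 = 0, which agrees with 1 − 2 + 1 = 0.

H_0 = Z,  H_1 = Z^2,  H_2 = Z.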